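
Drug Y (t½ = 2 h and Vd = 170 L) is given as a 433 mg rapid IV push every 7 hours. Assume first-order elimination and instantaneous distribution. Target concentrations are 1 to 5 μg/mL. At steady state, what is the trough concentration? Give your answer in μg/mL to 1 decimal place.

τ/t½ = 7/2 ≈ 3.5, so fraction remaining f = (1/2)^(7/2) ≈ 0.0884.
Each bolus raises the concentration by D/Vd = 433/170 ≈ 2.547 μg/mL.
Steady-state trough Cmin,ss = C₀·f/(1−f) ≈ 2.547 × 0.0884/0.9116 ≈ 0.247 μg/mL.
Trough 0.2 μg/mL vs MEC 1 μg/mL: subtherapeutic.

0.2 μg/mL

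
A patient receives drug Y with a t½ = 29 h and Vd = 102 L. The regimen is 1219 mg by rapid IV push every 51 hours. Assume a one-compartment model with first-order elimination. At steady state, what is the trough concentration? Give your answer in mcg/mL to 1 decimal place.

k = ln2/t½ = ln2/29 ≈ 0.023902 h⁻¹; fraction remaining f = e^(−kτ) = e^(−0.023902×51) ≈ 0.2955.
Accumulation ratio R = 1/(1 − f) ≈ 1/0.7045 ≈ 1.4194.
Single-dose peak C₀ = D/Vd = 1219/102 ≈ 11.951 mcg/mL.
Steady-state peak Cmax,ss = C₀·R ≈ 11.951 × 1.4194 ≈ 16.963 mcg/mL.
One interval later, Cmin,ss = Cmax,ss·e^(−kτ) ≈ 16.963 × 0.2955 ≈ 5.013 mcg/mL.

5.0 mcg/mL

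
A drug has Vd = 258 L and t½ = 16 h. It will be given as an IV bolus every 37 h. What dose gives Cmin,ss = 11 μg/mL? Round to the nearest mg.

11260 mg

τ/t½ = 37/16 ≈ 2.3125, so f = (1/2)^(37/16) ≈ 0.201311.
Cmin,ss = (D/Vd)·f/(1−f), so D = Cmin,ss·Vd·(1−f)/f.
D = 11 × 258 × (1−f)/f ≈ 11 × 258 × 3.96744 ≈ 11259.59 mg.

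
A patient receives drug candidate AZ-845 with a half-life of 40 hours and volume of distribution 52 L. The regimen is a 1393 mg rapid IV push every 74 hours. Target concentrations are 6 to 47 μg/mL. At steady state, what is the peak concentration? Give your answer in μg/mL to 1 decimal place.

37.1 μg/mL

τ/t½ = 74/40 ≈ 1.85, so fraction remaining f = (1/2)^(74/40) ≈ 0.2774.
At steady state, accumulation factor R = 1/(1 − e^(−kτ)) ≈ 1.3839.
Each bolus raises the concentration by D/Vd = 1393/52 ≈ 26.788 μg/mL.
Steady-state peak Cmax,ss = C₀·R ≈ 26.788 × 1.3839 ≈ 37.072 μg/mL.
Peak 37.1 μg/mL vs MTC 47 μg/mL: below toxic threshold.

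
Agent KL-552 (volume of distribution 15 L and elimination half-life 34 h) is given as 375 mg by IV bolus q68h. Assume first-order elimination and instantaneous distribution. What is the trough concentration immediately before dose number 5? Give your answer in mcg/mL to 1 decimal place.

8.3 mcg/mL

f = (1/2)^(τ/t½) = (1/2)^(68/34) ≈ 0.2500.
C₀ = D/Vd = 375/15 ≈ 25.000 mcg/mL.
Before the 5th dose, 4 doses have been given. Superposition: Cmin = C₀·(f + f² + … + f^4).
≈ 25.000 × (0.2500 + 0.0625 + 0.0156 + 0.0039) ≈ 25.000 × 0.3320 ≈ 8.300 mcg/mL.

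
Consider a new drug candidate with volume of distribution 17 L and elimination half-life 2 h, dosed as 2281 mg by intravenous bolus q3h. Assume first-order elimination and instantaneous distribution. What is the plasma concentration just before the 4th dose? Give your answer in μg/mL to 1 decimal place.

f = (1/2)^(τ/t½) = (1/2)^(3/2) ≈ 0.3536.
C₀ = D/Vd = 2281/17 ≈ 134.176 μg/mL.
Before the 4th dose, 3 doses have been given. Superposition: Cmin = C₀·(f + f² + … + f^3).
≈ 134.176 × (0.3536 + 0.1250 + 0.0442) ≈ 134.176 × 0.5228 ≈ 70.147 μg/mL.

70.1 μg/mL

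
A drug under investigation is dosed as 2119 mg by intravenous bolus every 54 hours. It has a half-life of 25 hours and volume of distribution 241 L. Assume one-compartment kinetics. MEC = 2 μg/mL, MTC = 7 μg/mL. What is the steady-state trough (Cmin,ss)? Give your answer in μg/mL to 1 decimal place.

k = ln2/t½ = ln2/25 ≈ 0.027726 h⁻¹; fraction remaining f = e^(−kτ) = e^(−0.027726×54) ≈ 0.2238.
Accumulation ratio R = 1/(1 − f) ≈ 1/0.7762 ≈ 1.2883.
Single-dose peak C₀ = D/Vd = 2119/241 ≈ 8.793 μg/mL.
Cmax,ss = C₀/(1 − f) ≈ 8.793/0.7762 ≈ 11.328 μg/mL.
One interval later, Cmin,ss = Cmax,ss·e^(−kτ) ≈ 11.328 × 0.2238 ≈ 2.535 μg/mL.
Trough 2.5 μg/mL vs MEC 2 μg/mL: adequate.

2.5 μg/mL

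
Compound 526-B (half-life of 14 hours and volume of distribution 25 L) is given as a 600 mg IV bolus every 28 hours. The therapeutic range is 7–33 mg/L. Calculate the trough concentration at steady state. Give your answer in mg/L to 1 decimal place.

8.0 mg/L

The dosing interval is 2 half-lives, so f = 2^(−2) = 0.25.
At steady state, R = 1/(1 − 0.25) = 4/3.
Single-dose peak C₀ = D/Vd = 600/25 = 24 mg/L.
Steady-state peak Cmax,ss = C₀·R = 24 × 4/3 ≈ 32.000 mg/L.
Steady-state trough Cmin,ss = Cmax,ss·f ≈ 32.000 × 0.25 ≈ 8.000 mg/L.
Trough 8.0 mg/L vs MEC 7 mg/L: adequate.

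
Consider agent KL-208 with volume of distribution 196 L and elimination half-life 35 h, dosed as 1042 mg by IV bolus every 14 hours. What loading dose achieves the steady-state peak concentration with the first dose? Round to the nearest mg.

4303 mg

f = (1/2)^(14/35) ≈ 0.757858; accumulation ratio R = 1/(1−f) ≈ 4.12981.
Loading dose to hit Cmax,ss on first dose: D_load = D_maint·R ≈ 1042 × 4.12981 ≈ 4303.26 mg.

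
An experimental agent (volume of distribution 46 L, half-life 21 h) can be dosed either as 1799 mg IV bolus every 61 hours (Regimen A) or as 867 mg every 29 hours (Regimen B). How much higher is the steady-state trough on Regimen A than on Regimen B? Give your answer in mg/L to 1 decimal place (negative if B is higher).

Regimen A: f = (1/2)^(61/21) ≈ 0.1335; Cmin,ss = (1799/46)·f/(1−f) ≈ 6.025 mg/L.
Regimen B: f = (1/2)^(29/21) ≈ 0.3840; Cmin,ss = (867/46)·f/(1−f) ≈ 11.749 mg/L.
Difference ≈ 6.025 − 11.749 ≈ -5.724 mg/L.

-5.7 mg/L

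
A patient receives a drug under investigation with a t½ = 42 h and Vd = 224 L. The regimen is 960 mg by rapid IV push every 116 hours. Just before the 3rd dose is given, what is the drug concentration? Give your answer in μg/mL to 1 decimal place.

f = (1/2)^(τ/t½) = (1/2)^(116/42) ≈ 0.1474.
C₀ = D/Vd = 960/224 ≈ 4.286 μg/mL.
Before the 3rd dose, 2 doses have been given. Superposition: Cmin = C₀·(f + f²).
≈ 4.286 × (0.1474 + 0.0217) ≈ 4.286 × 0.1691 ≈ 0.725 μg/mL.

0.7 μg/mL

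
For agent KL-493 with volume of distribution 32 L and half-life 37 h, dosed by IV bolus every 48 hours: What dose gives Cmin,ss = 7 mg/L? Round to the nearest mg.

327 mg

τ/t½ = 48/37 ≈ 1.2973, so f = (1/2)^(48/37) ≈ 0.406888.
Cmin,ss = (D/Vd)·f/(1−f), so D = Cmin,ss·Vd·(1−f)/f.
D = 7 × 32 × (1−f)/f ≈ 7 × 32 × 1.45768 ≈ 326.52 mg.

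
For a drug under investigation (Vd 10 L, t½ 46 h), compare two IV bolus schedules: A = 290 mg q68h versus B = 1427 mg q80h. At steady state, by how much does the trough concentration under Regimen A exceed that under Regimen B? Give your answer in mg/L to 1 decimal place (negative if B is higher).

Regimen A: f = (1/2)^(68/46) ≈ 0.3589; Cmin,ss = (290/10)·f/(1−f) ≈ 16.235 mg/L.
Regimen B: f = (1/2)^(80/46) ≈ 0.2996; Cmin,ss = (1427/10)·f/(1−f) ≈ 61.041 mg/L.
Difference ≈ 16.235 − 61.041 ≈ -44.806 mg/L.

-44.8 mg/L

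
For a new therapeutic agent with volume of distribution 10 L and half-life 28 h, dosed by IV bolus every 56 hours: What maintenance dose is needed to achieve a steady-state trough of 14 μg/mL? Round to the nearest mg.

τ/t½ = 56/28 ≈ 2, so f = (1/2)^(56/28) ≈ 0.250000.
Cmin,ss = (D/Vd)·f/(1−f), so D = Cmin,ss·Vd·(1−f)/f.
D = 14 × 10 × (1−f)/f ≈ 14 × 10 × 3.00000 ≈ 420.00 mg.

420 mg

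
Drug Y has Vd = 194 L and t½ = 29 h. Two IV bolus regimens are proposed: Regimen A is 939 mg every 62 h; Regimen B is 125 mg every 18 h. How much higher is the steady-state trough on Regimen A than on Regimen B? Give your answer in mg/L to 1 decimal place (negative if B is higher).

Regimen A: f = (1/2)^(62/29) ≈ 0.2272; Cmin,ss = (939/194)·f/(1−f) ≈ 1.423 mg/L.
Regimen B: f = (1/2)^(18/29) ≈ 0.6504; Cmin,ss = (125/194)·f/(1−f) ≈ 1.199 mg/L.
Difference ≈ 1.423 − 1.199 ≈ 0.224 mg/L.

0.2 mg/L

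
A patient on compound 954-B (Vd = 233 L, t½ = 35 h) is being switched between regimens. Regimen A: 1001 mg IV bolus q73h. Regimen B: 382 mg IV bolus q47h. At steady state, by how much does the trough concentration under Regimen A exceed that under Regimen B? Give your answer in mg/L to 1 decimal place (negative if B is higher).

0.3 mg/L

Regimen A: f = (1/2)^(73/35) ≈ 0.2356; Cmin,ss = (1001/233)·f/(1−f) ≈ 1.324 mg/L.
Regimen B: f = (1/2)^(47/35) ≈ 0.3942; Cmin,ss = (382/233)·f/(1−f) ≈ 1.067 mg/L.
Difference ≈ 1.324 − 1.067 ≈ 0.257 mg/L.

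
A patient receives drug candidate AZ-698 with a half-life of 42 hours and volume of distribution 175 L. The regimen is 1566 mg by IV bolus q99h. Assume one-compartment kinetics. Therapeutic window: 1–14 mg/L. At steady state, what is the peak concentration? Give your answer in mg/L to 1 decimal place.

k = ln2/t½ = ln2/42 ≈ 0.016504 h⁻¹; fraction remaining f = e^(−kτ) = e^(−0.016504×99) ≈ 0.1952.
At steady state, accumulation factor R = 1/(1 − e^(−kτ)) ≈ 1.2425.
Single-dose peak C₀ = D/Vd = 1566/175 ≈ 8.949 mg/L.
Steady-state peak Cmax,ss = C₀·R ≈ 8.949 × 1.2425 ≈ 11.119 mg/L.
Peak 11.1 mg/L vs MTC 14 mg/L: below toxic threshold.

11.1 mg/L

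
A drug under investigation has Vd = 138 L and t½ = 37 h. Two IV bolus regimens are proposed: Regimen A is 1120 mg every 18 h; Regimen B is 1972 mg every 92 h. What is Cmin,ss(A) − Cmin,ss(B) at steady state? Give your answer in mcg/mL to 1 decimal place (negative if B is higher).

17.1 mcg/mL

Regimen A: f = (1/2)^(18/37) ≈ 0.7138; Cmin,ss = (1120/138)·f/(1−f) ≈ 20.242 mcg/mL.
Regimen B: f = (1/2)^(92/37) ≈ 0.1784; Cmin,ss = (1972/138)·f/(1−f) ≈ 3.103 mcg/mL.
Difference ≈ 20.242 − 3.103 ≈ 17.139 mcg/mL.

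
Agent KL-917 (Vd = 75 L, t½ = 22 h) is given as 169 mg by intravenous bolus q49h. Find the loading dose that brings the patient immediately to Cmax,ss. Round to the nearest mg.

215 mg

f = (1/2)^(49/22) ≈ 0.213562; accumulation ratio R = 1/(1−f) ≈ 1.27156.
Loading dose to hit Cmax,ss on first dose: D_load = D_maint·R ≈ 169 × 1.27156 ≈ 214.89 mg.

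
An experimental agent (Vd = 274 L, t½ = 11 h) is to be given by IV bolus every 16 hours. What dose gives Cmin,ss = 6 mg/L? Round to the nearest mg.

τ/t½ = 16/11 ≈ 1.4545, so f = (1/2)^(16/11) ≈ 0.364870.
Cmin,ss = (D/Vd)·f/(1−f), so D = Cmin,ss·Vd·(1−f)/f.
D = 6 × 274 × (1−f)/f ≈ 6 × 274 × 1.74070 ≈ 2861.71 mg.

2862 mg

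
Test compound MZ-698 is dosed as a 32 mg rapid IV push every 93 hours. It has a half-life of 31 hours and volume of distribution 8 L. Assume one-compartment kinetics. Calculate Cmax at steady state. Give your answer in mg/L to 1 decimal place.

τ = 93 h = 3 half-lives, so f = (1/2)^3 = 0.125.
Accumulation ratio R = 1/(1 − f) = 1/0.875 = 8/7.
Single-dose peak C₀ = D/Vd = 32/8 = 4 mg/L.
Steady-state peak Cmax,ss = C₀·R = 4 × 8/7 ≈ 4.571 mg/L.

4.6 mg/L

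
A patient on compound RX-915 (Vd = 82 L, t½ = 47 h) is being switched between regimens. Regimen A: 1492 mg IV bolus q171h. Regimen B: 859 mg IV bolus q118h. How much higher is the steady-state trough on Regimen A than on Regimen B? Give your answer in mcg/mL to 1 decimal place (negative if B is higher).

Regimen A: f = (1/2)^(171/47) ≈ 0.0803; Cmin,ss = (1492/82)·f/(1−f) ≈ 1.589 mcg/mL.
Regimen B: f = (1/2)^(118/47) ≈ 0.1755; Cmin,ss = (859/82)·f/(1−f) ≈ 2.230 mcg/mL.
Difference ≈ 1.589 − 2.230 ≈ -0.641 mcg/mL.

-0.6 mcg/mL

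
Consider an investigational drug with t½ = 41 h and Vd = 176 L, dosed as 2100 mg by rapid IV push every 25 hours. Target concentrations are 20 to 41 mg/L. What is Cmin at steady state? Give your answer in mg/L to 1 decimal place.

22.7 mg/L

Over one 25-h interval, 25/41 ≈ 0.60976 half-lives elapse, leaving f ≈ 0.6553 of each dose.
Accumulation ratio R = 1/(1 − f) ≈ 1/0.3447 ≈ 2.9011.
Single-dose peak C₀ = D/Vd = 2100/176 ≈ 11.932 mg/L.
Cmax,ss = C₀/(1 − f) ≈ 11.932/0.3447 ≈ 34.616 mg/L.
One interval later, Cmin,ss = Cmax,ss·e^(−kτ) ≈ 34.616 × 0.6553 ≈ 22.684 mg/L.
Trough 22.7 mg/L vs MEC 20 mg/L: adequate.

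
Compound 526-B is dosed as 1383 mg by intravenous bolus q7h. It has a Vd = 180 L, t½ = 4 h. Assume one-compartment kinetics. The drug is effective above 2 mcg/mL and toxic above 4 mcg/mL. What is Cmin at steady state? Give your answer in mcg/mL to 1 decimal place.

3.3 mcg/mL

τ/t½ = 7/4 ≈ 1.75, so fraction remaining f = (1/2)^(7/4) ≈ 0.2973.
Accumulation ratio R = 1/(1 − f) ≈ 1/0.7027 ≈ 1.4231.
Each bolus raises the concentration by D/Vd = 1383/180 ≈ 7.683 mcg/mL.
Cmax,ss = C₀/(1 − f) ≈ 7.683/0.7027 ≈ 10.934 mcg/mL.
Steady-state trough Cmin,ss = Cmax,ss·f ≈ 10.934 × 0.2973 ≈ 3.251 mcg/mL.
Trough 3.3 mcg/mL vs MEC 2 mcg/mL: adequate.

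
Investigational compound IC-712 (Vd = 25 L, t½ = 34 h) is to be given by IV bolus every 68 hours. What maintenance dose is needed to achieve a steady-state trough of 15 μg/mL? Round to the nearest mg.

1125 mg

τ/t½ = 68/34 ≈ 2, so f = (1/2)^(68/34) ≈ 0.250000.
Cmin,ss = (D/Vd)·f/(1−f), so D = Cmin,ss·Vd·(1−f)/f.
D = 15 × 25 × (1−f)/f ≈ 15 × 25 × 3.00000 ≈ 1125.00 mg.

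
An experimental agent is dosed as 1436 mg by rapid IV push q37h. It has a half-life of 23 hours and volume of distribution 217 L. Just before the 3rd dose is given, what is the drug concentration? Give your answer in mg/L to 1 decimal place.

f = (1/2)^(τ/t½) = (1/2)^(37/23) ≈ 0.3279.
C₀ = D/Vd = 1436/217 ≈ 6.618 mg/L.
Before the 3rd dose, 2 doses have been given. Superposition: Cmin = C₀·(f + f²).
≈ 6.618 × (0.3279 + 0.1075) ≈ 6.618 × 0.4354 ≈ 2.881 mg/L.

2.9 mg/L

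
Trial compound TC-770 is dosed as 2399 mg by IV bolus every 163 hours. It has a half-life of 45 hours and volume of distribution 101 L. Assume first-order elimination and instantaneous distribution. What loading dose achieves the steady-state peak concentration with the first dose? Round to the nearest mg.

f = (1/2)^(163/45) ≈ 0.081209; accumulation ratio R = 1/(1−f) ≈ 1.08839.
Loading dose to hit Cmax,ss on first dose: D_load = D_maint·R ≈ 2399 × 1.08839 ≈ 2611.05 mg.

2611 mg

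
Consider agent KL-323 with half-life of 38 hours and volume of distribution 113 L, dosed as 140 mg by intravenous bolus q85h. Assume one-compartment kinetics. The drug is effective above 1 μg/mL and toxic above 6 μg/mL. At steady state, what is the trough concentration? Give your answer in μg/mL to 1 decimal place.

0.3 μg/mL

τ/t½ = 85/38 ≈ 2.2368, so fraction remaining f = (1/2)^(85/38) ≈ 0.2122.
At steady state, accumulation factor R = 1/(1 − e^(−kτ)) ≈ 1.2694.
Each bolus raises the concentration by D/Vd = 140/113 ≈ 1.239 μg/mL.
Steady-state peak Cmax,ss = C₀·R ≈ 1.239 × 1.2694 ≈ 1.573 μg/mL.
Steady-state trough Cmin,ss = Cmax,ss·f ≈ 1.573 × 0.2122 ≈ 0.334 μg/mL.
Trough 0.3 μg/mL vs MEC 1 μg/mL: subtherapeutic.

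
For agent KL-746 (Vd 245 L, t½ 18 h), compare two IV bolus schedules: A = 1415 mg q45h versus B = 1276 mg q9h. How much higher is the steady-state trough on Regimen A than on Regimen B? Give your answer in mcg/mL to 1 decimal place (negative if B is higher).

Regimen A: f = (1/2)^(45/18) ≈ 0.1768; Cmin,ss = (1415/245)·f/(1−f) ≈ 1.240 mcg/mL.
Regimen B: f = (1/2)^(9/18) ≈ 0.7071; Cmin,ss = (1276/245)·f/(1−f) ≈ 12.573 mcg/mL.
Difference ≈ 1.240 − 12.573 ≈ -11.333 mcg/mL.

-11.3 mcg/mL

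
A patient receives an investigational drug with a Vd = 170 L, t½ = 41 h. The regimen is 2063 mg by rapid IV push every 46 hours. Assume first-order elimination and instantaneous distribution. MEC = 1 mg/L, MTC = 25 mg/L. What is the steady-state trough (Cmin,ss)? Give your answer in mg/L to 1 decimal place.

10.3 mg/L

τ/t½ = 46/41 ≈ 1.122, so fraction remaining f = (1/2)^(46/41) ≈ 0.4595.
Each bolus raises the concentration by D/Vd = 2063/170 ≈ 12.135 mg/L.
Steady-state trough Cmin,ss = C₀·f/(1−f) ≈ 12.135 × 0.4595/0.5405 ≈ 10.316 mg/L.
Trough 10.3 mg/L vs MEC 1 mg/L: adequate.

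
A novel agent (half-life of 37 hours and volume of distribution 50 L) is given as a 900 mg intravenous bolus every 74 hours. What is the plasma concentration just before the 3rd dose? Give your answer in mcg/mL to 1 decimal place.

5.6 mcg/mL

f = (1/2)^(τ/t½) = (1/2)^(74/37) ≈ 0.2500.
C₀ = D/Vd = 900/50 ≈ 18.000 mcg/mL.
Before the 3rd dose, 2 doses have been given. Superposition: Cmin = C₀·(f + f²).
≈ 18.000 × (0.2500 + 0.0625) ≈ 18.000 × 0.3125 ≈ 5.625 mcg/mL.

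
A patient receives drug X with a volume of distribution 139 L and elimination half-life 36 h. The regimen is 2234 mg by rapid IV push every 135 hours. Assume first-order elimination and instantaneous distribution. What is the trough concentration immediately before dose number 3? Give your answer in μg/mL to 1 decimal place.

f = (1/2)^(τ/t½) = (1/2)^(135/36) ≈ 0.0743.
C₀ = D/Vd = 2234/139 ≈ 16.072 μg/mL.
Before the 3rd dose, 2 doses have been given. Superposition: Cmin = C₀·(f + f²).
≈ 16.072 × (0.0743 + 0.0055) ≈ 16.072 × 0.0798 ≈ 1.283 μg/mL.

1.3 μg/mL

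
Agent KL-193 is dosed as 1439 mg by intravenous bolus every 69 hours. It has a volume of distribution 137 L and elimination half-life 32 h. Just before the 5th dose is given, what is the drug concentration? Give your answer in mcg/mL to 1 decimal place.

3.0 mcg/mL

f = (1/2)^(τ/t½) = (1/2)^(69/32) ≈ 0.2243.
C₀ = D/Vd = 1439/137 ≈ 10.504 mcg/mL.
Before the 5th dose, 4 doses have been given. Superposition: Cmin = C₀·(f + f² + … + f^4).
≈ 10.504 × (0.2243 + 0.0503 + 0.0113 + 0.0025) ≈ 10.504 × 0.2884 ≈ 3.029 mcg/mL.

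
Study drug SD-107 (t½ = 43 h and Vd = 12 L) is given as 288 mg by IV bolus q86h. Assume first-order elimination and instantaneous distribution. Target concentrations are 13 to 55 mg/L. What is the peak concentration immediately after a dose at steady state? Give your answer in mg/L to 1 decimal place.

32.0 mg/L

τ = 86 h = 2 half-lives, so f = (1/2)^2 = 0.25.
At steady state, R = 1/(1 − 0.25) = 4/3.
Single-dose peak C₀ = D/Vd = 288/12 = 24 mg/L.
Steady-state peak Cmax,ss = C₀·R = 24 × 4/3 ≈ 32.000 mg/L.
Peak 32.0 mg/L vs MTC 55 mg/L: below toxic threshold.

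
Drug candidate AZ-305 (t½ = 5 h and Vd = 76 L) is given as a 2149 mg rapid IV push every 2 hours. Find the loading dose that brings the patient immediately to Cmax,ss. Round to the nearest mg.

f = (1/2)^(2/5) ≈ 0.757858; accumulation ratio R = 1/(1−f) ≈ 4.12981.
Loading dose to hit Cmax,ss on first dose: D_load = D_maint·R ≈ 2149 × 4.12981 ≈ 8874.96 mg.

8875 mg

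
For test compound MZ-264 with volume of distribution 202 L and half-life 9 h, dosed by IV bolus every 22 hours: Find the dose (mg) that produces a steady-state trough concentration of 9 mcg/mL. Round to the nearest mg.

8078 mg

τ/t½ = 22/9 ≈ 2.4444, so f = (1/2)^(22/9) ≈ 0.183717.
Cmin,ss = (D/Vd)·f/(1−f), so D = Cmin,ss·Vd·(1−f)/f.
D = 9 × 202 × (1−f)/f ≈ 9 × 202 × 4.44315 ≈ 8077.65 mg.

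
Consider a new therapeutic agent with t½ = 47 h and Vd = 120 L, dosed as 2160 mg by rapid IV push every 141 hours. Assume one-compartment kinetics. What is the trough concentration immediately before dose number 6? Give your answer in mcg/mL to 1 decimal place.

2.6 mcg/mL

f = (1/2)^(τ/t½) = (1/2)^(141/47) ≈ 0.1250.
C₀ = D/Vd = 2160/120 ≈ 18.000 mcg/mL.
Before the 6th dose, 5 doses have been given. Superposition: Cmin = C₀·(f + f² + … + f^5).
≈ 18.000 × (0.1250 + 0.0156 + 0.0020 + 0.0002 + 0.0000) ≈ 18.000 × 0.1428 ≈ 2.570 mcg/mL.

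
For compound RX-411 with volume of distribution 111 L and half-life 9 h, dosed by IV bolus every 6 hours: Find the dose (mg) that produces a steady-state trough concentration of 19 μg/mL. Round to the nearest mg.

1239 mg

τ/t½ = 6/9 ≈ 0.66667, so f = (1/2)^(6/9) ≈ 0.629961.
Cmin,ss = (D/Vd)·f/(1−f), so D = Cmin,ss·Vd·(1−f)/f.
D = 19 × 111 × (1−f)/f ≈ 19 × 111 × 0.58740 ≈ 1238.83 mg.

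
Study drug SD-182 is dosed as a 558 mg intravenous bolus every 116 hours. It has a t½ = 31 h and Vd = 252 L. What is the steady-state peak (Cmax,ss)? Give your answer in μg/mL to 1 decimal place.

2.4 μg/mL

τ/t½ = 116/31 ≈ 3.7419, so fraction remaining f = (1/2)^(116/31) ≈ 0.0747.
At steady state, accumulation factor R = 1/(1 − e^(−kτ)) ≈ 1.0807.
Single-dose peak C₀ = D/Vd = 558/252 ≈ 2.214 μg/mL.
Steady-state peak Cmax,ss = C₀·R ≈ 2.214 × 1.0807 ≈ 2.393 μg/mL.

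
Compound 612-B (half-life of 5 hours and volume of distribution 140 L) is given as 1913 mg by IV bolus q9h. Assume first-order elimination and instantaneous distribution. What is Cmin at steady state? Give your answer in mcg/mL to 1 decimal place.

τ/t½ = 9/5 ≈ 1.8, so fraction remaining f = (1/2)^(9/5) ≈ 0.2872.
Single-dose peak C₀ = D/Vd = 1913/140 ≈ 13.664 mcg/mL.
Steady-state trough Cmin,ss = C₀·f/(1−f) ≈ 13.664 × 0.2872/0.7128 ≈ 5.505 mcg/mL.

5.5 mcg/mL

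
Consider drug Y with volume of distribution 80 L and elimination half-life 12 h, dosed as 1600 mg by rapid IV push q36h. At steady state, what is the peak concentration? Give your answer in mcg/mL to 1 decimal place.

τ = 36 h = 3 half-lives, so f = (1/2)^3 = 0.125.
Accumulation ratio R = 1/(1 − f) = 1/0.875 = 8/7.
Single-dose peak C₀ = D/Vd = 1600/80 = 20 mcg/mL.
Steady-state peak Cmax,ss = C₀·R = 20 × 8/7 ≈ 22.857 mcg/mL.

22.9 mcg/mL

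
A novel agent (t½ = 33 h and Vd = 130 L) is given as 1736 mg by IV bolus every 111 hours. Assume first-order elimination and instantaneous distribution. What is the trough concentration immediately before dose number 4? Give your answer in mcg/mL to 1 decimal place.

1.4 mcg/mL

f = (1/2)^(τ/t½) = (1/2)^(111/33) ≈ 0.0972.
C₀ = D/Vd = 1736/130 ≈ 13.354 mcg/mL.
Before the 4th dose, 3 doses have been given. Superposition: Cmin = C₀·(f + f² + … + f^3).
≈ 13.354 × (0.0972 + 0.0094 + 0.0009) ≈ 13.354 × 0.1075 ≈ 1.436 mcg/mL.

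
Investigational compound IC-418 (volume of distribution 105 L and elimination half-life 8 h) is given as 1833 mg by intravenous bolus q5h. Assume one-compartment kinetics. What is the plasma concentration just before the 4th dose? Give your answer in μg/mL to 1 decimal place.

f = (1/2)^(τ/t½) = (1/2)^(5/8) ≈ 0.6484.
C₀ = D/Vd = 1833/105 ≈ 17.457 μg/mL.
Before the 4th dose, 3 doses have been given. Superposition: Cmin = C₀·(f + f² + … + f^3).
≈ 17.457 × (0.6484 + 0.4204 + 0.2726) ≈ 17.457 × 1.3414 ≈ 23.417 μg/mL.

23.4 μg/mL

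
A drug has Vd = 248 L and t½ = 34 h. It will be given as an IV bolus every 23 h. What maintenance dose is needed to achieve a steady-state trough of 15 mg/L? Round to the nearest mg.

2225 mg

τ/t½ = 23/34 ≈ 0.67647, so f = (1/2)^(23/34) ≈ 0.625694.
Cmin,ss = (D/Vd)·f/(1−f), so D = Cmin,ss·Vd·(1−f)/f.
D = 15 × 248 × (1−f)/f ≈ 15 × 248 × 0.59823 ≈ 2225.42 mg.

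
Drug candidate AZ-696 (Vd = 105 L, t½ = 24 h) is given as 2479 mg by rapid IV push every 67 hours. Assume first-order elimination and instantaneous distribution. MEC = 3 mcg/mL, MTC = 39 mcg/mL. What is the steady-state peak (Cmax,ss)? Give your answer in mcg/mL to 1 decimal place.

27.6 mcg/mL

k = ln2/t½ = ln2/24 ≈ 0.028881 h⁻¹; fraction remaining f = e^(−kτ) = e^(−0.028881×67) ≈ 0.1444.
Accumulation ratio R = 1/(1 − f) ≈ 1/0.8556 ≈ 1.1688.
Single-dose peak C₀ = D/Vd = 2479/105 ≈ 23.610 mcg/mL.
Steady-state peak Cmax,ss = C₀·R ≈ 23.610 × 1.1688 ≈ 27.595 mcg/mL.
Peak 27.6 mcg/mL vs MTC 39 mcg/mL: below toxic threshold.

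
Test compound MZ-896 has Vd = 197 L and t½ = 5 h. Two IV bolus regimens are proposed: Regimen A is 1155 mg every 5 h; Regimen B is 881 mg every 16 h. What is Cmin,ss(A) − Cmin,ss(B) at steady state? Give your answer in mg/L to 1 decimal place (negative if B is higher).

Regimen A: f = (1/2)^(5/5) ≈ 0.5000; Cmin,ss = (1155/197)·f/(1−f) ≈ 5.863 mg/L.
Regimen B: f = (1/2)^(16/5) ≈ 0.1088; Cmin,ss = (881/197)·f/(1−f) ≈ 0.546 mg/L.
Difference ≈ 5.863 − 0.546 ≈ 5.317 mg/L.

5.3 mg/L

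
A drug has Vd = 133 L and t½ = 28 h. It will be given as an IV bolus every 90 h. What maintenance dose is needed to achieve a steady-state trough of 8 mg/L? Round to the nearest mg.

8811 mg

τ/t½ = 90/28 ≈ 3.2143, so f = (1/2)^(90/28) ≈ 0.107747.
Cmin,ss = (D/Vd)·f/(1−f), so D = Cmin,ss·Vd·(1−f)/f.
D = 8 × 133 × (1−f)/f ≈ 8 × 133 × 8.28100 ≈ 8810.98 mg.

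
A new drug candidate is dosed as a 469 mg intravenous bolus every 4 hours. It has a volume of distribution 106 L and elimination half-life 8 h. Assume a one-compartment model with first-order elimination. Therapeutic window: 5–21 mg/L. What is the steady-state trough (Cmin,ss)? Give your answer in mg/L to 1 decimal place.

k = ln2/t½ = ln2/8 ≈ 0.086643 h⁻¹; fraction remaining f = e^(−kτ) = e^(−0.086643×4) ≈ 0.7071.
Single-dose peak C₀ = D/Vd = 469/106 ≈ 4.425 mg/L.
Steady-state trough Cmin,ss = C₀·f/(1−f) ≈ 4.425 × 0.7071/0.2929 ≈ 10.683 mg/L.
Trough 10.7 mg/L vs MEC 5 mg/L: adequate.

10.7 mg/L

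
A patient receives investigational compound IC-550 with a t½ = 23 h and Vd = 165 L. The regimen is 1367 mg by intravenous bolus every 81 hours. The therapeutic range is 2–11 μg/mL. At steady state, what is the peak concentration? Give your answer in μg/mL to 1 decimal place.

Over one 81-h interval, 81/23 ≈ 3.5217 half-lives elapse, leaving f ≈ 0.0871 of each dose.
Accumulation ratio R = 1/(1 − f) ≈ 1/0.9129 ≈ 1.0954.
Single-dose peak C₀ = D/Vd = 1367/165 ≈ 8.285 μg/mL.
Cmax,ss = C₀/(1 − f) ≈ 8.285/0.9129 ≈ 9.075 μg/mL.
Peak 9.1 μg/mL vs MTC 11 μg/mL: below toxic threshold.

9.1 μg/mL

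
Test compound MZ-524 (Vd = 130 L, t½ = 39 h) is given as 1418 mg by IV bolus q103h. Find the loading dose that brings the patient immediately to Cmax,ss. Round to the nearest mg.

f = (1/2)^(103/39) ≈ 0.160314; accumulation ratio R = 1/(1−f) ≈ 1.19092.
Loading dose to hit Cmax,ss on first dose: D_load = D_maint·R ≈ 1418 × 1.19092 ≈ 1688.72 mg.

1689 mg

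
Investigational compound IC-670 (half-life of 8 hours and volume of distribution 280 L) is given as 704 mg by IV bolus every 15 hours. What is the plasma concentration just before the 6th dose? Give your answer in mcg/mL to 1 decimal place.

0.9 mcg/mL

f = (1/2)^(τ/t½) = (1/2)^(15/8) ≈ 0.2726.
C₀ = D/Vd = 704/280 ≈ 2.514 mcg/mL.
Before the 6th dose, 5 doses have been given. Superposition: Cmin = C₀·(f + f² + … + f^5).
≈ 2.514 × (0.2726 + 0.0743 + 0.0203 + 0.0055 + 0.0015) ≈ 2.514 × 0.3742 ≈ 0.941 mcg/mL.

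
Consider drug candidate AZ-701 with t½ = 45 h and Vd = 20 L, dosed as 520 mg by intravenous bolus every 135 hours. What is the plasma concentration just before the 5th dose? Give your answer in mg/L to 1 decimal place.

f = (1/2)^(τ/t½) = (1/2)^(135/45) ≈ 0.1250.
C₀ = D/Vd = 520/20 ≈ 26.000 mg/L.
Before the 5th dose, 4 doses have been given. Superposition: Cmin = C₀·(f + f² + … + f^4).
≈ 26.000 × (0.1250 + 0.0156 + 0.0020 + 0.0002) ≈ 26.000 × 0.1428 ≈ 3.713 mg/L.

3.7 mg/L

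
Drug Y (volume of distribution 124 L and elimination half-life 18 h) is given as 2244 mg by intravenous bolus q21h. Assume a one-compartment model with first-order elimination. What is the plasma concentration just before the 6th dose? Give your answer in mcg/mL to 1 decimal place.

f = (1/2)^(τ/t½) = (1/2)^(21/18) ≈ 0.4454.
C₀ = D/Vd = 2244/124 ≈ 18.097 mcg/mL.
Before the 6th dose, 5 doses have been given. Superposition: Cmin = C₀·(f + f² + … + f^5).
≈ 18.097 × (0.4454 + 0.1984 + 0.0884 + 0.0394 + 0.0175) ≈ 18.097 × 0.7891 ≈ 14.280 mcg/mL.

14.3 mcg/mL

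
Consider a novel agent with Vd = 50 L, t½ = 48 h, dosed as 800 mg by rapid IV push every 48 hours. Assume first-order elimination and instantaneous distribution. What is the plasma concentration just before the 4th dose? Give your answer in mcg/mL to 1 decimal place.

f = (1/2)^(τ/t½) = (1/2)^(48/48) ≈ 0.5000.
C₀ = D/Vd = 800/50 ≈ 16.000 mcg/mL.
Before the 4th dose, 3 doses have been given. Superposition: Cmin = C₀·(f + f² + … + f^3).
≈ 16.000 × (0.5000 + 0.2500 + 0.1250) ≈ 16.000 × 0.8750 ≈ 14.000 mcg/mL.

14.0 mcg/mL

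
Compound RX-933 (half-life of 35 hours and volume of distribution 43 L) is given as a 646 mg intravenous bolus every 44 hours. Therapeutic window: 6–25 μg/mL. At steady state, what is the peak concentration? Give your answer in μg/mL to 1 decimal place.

Over one 44-h interval, 44/35 ≈ 1.2571 half-lives elapse, leaving f ≈ 0.4184 of each dose.
At steady state, accumulation factor R = 1/(1 − e^(−kτ)) ≈ 1.7194.
Single-dose peak C₀ = D/Vd = 646/43 ≈ 15.023 μg/mL.
Steady-state peak Cmax,ss = C₀·R ≈ 15.023 × 1.7194 ≈ 25.831 μg/mL.
Peak 25.8 μg/mL vs MTC 25 μg/mL: exceeds toxic threshold.

25.8 μg/mL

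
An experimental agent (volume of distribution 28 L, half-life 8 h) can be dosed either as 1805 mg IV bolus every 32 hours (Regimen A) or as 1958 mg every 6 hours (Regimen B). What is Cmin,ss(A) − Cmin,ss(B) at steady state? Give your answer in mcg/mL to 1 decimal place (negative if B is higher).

Regimen A: f = (1/2)^(32/8) ≈ 0.0625; Cmin,ss = (1805/28)·f/(1−f) ≈ 4.298 mcg/mL.
Regimen B: f = (1/2)^(6/8) ≈ 0.5946; Cmin,ss = (1958/28)·f/(1−f) ≈ 102.564 mcg/mL.
Difference ≈ 4.298 − 102.564 ≈ -98.266 mcg/mL.

-98.3 mcg/mL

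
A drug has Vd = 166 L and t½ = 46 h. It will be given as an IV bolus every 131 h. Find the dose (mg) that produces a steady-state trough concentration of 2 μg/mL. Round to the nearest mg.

τ/t½ = 131/46 ≈ 2.8478, so f = (1/2)^(131/46) ≈ 0.138905.
Cmin,ss = (D/Vd)·f/(1−f), so D = Cmin,ss·Vd·(1−f)/f.
D = 2 × 166 × (1−f)/f ≈ 2 × 166 × 6.19916 ≈ 2058.12 mg.

2058 mg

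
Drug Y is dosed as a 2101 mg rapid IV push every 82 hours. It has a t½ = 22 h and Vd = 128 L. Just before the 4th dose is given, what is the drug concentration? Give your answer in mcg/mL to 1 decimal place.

f = (1/2)^(τ/t½) = (1/2)^(82/22) ≈ 0.0755.
C₀ = D/Vd = 2101/128 ≈ 16.414 mcg/mL.
Before the 4th dose, 3 doses have been given. Superposition: Cmin = C₀·(f + f² + … + f^3).
≈ 16.414 × (0.0755 + 0.0057 + 0.0004) ≈ 16.414 × 0.0816 ≈ 1.339 mcg/mL.

1.3 mcg/mL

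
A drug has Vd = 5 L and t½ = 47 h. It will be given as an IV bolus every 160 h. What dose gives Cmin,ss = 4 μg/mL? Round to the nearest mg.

192 mg

τ/t½ = 160/47 ≈ 3.4043, so f = (1/2)^(160/47) ≈ 0.094453.
Cmin,ss = (D/Vd)·f/(1−f), so D = Cmin,ss·Vd·(1−f)/f.
D = 4 × 5 × (1−f)/f ≈ 4 × 5 × 9.58728 ≈ 191.75 mg.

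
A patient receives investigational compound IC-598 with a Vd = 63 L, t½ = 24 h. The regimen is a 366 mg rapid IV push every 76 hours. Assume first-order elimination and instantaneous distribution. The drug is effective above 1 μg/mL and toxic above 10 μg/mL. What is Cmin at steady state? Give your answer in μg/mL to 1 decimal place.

Over one 76-h interval, 76/24 ≈ 3.1667 half-lives elapse, leaving f ≈ 0.1114 of each dose.
Single-dose peak C₀ = D/Vd = 366/63 ≈ 5.810 μg/mL.
Steady-state trough Cmin,ss = C₀·f/(1−f) ≈ 5.810 × 0.1114/0.8886 ≈ 0.728 μg/mL.
Trough 0.7 μg/mL vs MEC 1 μg/mL: subtherapeutic.

0.7 μg/mL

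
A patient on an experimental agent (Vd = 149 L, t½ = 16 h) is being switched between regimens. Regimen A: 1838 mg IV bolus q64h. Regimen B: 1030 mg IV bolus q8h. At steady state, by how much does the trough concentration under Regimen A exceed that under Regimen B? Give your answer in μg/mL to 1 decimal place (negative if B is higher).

-15.9 μg/mL

Regimen A: f = (1/2)^(64/16) ≈ 0.0625; Cmin,ss = (1838/149)·f/(1−f) ≈ 0.822 μg/mL.
Regimen B: f = (1/2)^(8/16) ≈ 0.7071; Cmin,ss = (1030/149)·f/(1−f) ≈ 16.688 μg/mL.
Difference ≈ 0.822 − 16.688 ≈ -15.866 μg/mL.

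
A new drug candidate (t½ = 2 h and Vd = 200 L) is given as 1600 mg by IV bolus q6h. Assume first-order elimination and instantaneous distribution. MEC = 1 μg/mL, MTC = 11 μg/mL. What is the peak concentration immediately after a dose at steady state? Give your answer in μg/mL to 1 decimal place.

τ = 6 h = 3 half-lives, so f = (1/2)^3 = 0.125.
At steady state, R = 1/(1 − 0.125) = 8/7.
Single-dose peak C₀ = D/Vd = 1600/200 = 8 μg/mL.
Steady-state peak Cmax,ss = C₀·R = 8 × 8/7 ≈ 9.143 μg/mL.
Peak 9.1 μg/mL vs MTC 11 μg/mL: below toxic threshold.

9.1 μg/mL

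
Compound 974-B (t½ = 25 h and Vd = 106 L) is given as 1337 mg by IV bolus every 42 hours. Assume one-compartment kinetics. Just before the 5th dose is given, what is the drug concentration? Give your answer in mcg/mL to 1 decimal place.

5.7 mcg/mL

f = (1/2)^(τ/t½) = (1/2)^(42/25) ≈ 0.3121.
C₀ = D/Vd = 1337/106 ≈ 12.613 mcg/mL.
Before the 5th dose, 4 doses have been given. Superposition: Cmin = C₀·(f + f² + … + f^4).
≈ 12.613 × (0.3121 + 0.0974 + 0.0304 + 0.0095) ≈ 12.613 × 0.4494 ≈ 5.668 mcg/mL.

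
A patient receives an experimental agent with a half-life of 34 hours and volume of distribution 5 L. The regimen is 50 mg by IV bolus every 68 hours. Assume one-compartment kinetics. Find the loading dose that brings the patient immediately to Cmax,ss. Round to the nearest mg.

67 mg

f = (1/2)^(68/34) ≈ 0.250000; accumulation ratio R = 1/(1−f) ≈ 1.33333.
Loading dose to hit Cmax,ss on first dose: D_load = D_maint·R ≈ 50 × 1.33333 ≈ 66.67 mg.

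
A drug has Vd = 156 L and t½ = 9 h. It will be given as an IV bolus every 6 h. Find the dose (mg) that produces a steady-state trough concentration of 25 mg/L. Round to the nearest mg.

2291 mg

τ/t½ = 6/9 ≈ 0.66667, so f = (1/2)^(6/9) ≈ 0.629961.
Cmin,ss = (D/Vd)·f/(1−f), so D = Cmin,ss·Vd·(1−f)/f.
D = 25 × 156 × (1−f)/f ≈ 25 × 156 × 0.58740 ≈ 2290.86 mg.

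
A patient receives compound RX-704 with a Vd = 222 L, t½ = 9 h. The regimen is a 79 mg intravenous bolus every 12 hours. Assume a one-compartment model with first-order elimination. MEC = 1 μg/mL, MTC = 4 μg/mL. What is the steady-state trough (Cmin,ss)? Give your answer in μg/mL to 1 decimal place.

Over one 12-h interval, 12/9 ≈ 1.3333 half-lives elapse, leaving f ≈ 0.3969 of each dose.
Accumulation ratio R = 1/(1 − f) ≈ 1/0.6031 ≈ 1.6581.
Each bolus raises the concentration by D/Vd = 79/222 ≈ 0.356 μg/mL.
Steady-state peak Cmax,ss = C₀·R ≈ 0.356 × 1.6581 ≈ 0.590 μg/mL.
One interval later, Cmin,ss = Cmax,ss·e^(−kτ) ≈ 0.590 × 0.3969 ≈ 0.234 μg/mL.
Trough 0.2 μg/mL vs MEC 1 μg/mL: subtherapeutic.

0.2 μg/mL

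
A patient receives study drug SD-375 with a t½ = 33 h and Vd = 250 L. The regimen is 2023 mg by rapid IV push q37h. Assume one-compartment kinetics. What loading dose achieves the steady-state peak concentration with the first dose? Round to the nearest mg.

3744 mg

f = (1/2)^(37/33) ≈ 0.459707; accumulation ratio R = 1/(1−f) ≈ 1.85085.
Loading dose to hit Cmax,ss on first dose: D_load = D_maint·R ≈ 2023 × 1.85085 ≈ 3744.27 mg.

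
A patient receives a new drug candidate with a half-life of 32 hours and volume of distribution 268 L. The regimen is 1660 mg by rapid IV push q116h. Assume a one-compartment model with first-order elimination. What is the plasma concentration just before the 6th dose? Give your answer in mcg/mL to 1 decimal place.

f = (1/2)^(τ/t½) = (1/2)^(116/32) ≈ 0.0811.
C₀ = D/Vd = 1660/268 ≈ 6.194 mcg/mL.
Before the 6th dose, 5 doses have been given. Superposition: Cmin = C₀·(f + f² + … + f^5).
≈ 6.194 × (0.0811 + 0.0066 + 0.0005 + 0.0000 + 0.0000) ≈ 6.194 × 0.0882 ≈ 0.546 mcg/mL.

0.5 mcg/mL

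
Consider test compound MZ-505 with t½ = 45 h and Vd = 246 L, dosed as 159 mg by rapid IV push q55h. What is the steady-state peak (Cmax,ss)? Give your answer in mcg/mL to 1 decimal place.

Over one 55-h interval, 55/45 ≈ 1.2222 half-lives elapse, leaving f ≈ 0.4286 of each dose.
At steady state, accumulation factor R = 1/(1 − e^(−kτ)) ≈ 1.7501.
Each bolus raises the concentration by D/Vd = 159/246 ≈ 0.646 mcg/mL.
Cmax,ss = C₀/(1 − f) ≈ 0.646/0.5714 ≈ 1.131 mcg/mL.

1.1 mcg/mL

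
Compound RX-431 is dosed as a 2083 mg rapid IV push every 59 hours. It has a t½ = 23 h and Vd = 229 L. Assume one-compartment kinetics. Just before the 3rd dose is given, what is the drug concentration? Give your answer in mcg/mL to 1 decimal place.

f = (1/2)^(τ/t½) = (1/2)^(59/23) ≈ 0.1690.
C₀ = D/Vd = 2083/229 ≈ 9.096 mcg/mL.
Before the 3rd dose, 2 doses have been given. Superposition: Cmin = C₀·(f + f²).
≈ 9.096 × (0.1690 + 0.0286) ≈ 9.096 × 0.1976 ≈ 1.797 mcg/mL.

1.8 mcg/mL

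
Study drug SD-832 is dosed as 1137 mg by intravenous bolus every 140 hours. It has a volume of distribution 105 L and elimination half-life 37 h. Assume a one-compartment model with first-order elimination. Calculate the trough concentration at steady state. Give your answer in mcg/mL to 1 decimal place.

0.8 mcg/mL

k = ln2/t½ = ln2/37 ≈ 0.018734 h⁻¹; fraction remaining f = e^(−kτ) = e^(−0.018734×140) ≈ 0.0726.
Accumulation ratio R = 1/(1 − f) ≈ 1/0.9274 ≈ 1.0783.
Single-dose peak C₀ = D/Vd = 1137/105 ≈ 10.829 mcg/mL.
Cmax,ss = C₀/(1 − f) ≈ 10.829/0.9274 ≈ 11.677 mcg/mL.
Steady-state trough Cmin,ss = Cmax,ss·f ≈ 11.677 × 0.0726 ≈ 0.848 mcg/mL.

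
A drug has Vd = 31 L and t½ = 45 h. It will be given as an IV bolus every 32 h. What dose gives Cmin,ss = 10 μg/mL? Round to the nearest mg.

197 mg

τ/t½ = 32/45 ≈ 0.71111, so f = (1/2)^(32/45) ≈ 0.610850.
Cmin,ss = (D/Vd)·f/(1−f), so D = Cmin,ss·Vd·(1−f)/f.
D = 10 × 31 × (1−f)/f ≈ 10 × 31 × 0.63706 ≈ 197.49 mg.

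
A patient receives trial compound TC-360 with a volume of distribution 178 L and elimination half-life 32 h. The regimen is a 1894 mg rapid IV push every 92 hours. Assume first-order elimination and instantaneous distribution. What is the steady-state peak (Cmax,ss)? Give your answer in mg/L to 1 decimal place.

12.3 mg/L

k = ln2/t½ = ln2/32 ≈ 0.021661 h⁻¹; fraction remaining f = e^(−kτ) = e^(−0.021661×92) ≈ 0.1363.
At steady state, accumulation factor R = 1/(1 − e^(−kτ)) ≈ 1.1578.
Single-dose peak C₀ = D/Vd = 1894/178 ≈ 10.640 mg/L.
Cmax,ss = C₀/(1 − f) ≈ 10.640/0.8637 ≈ 12.319 mg/L.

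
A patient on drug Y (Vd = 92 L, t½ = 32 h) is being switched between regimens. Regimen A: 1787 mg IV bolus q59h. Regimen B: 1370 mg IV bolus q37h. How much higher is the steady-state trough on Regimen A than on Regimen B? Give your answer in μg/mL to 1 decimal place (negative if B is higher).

-4.6 μg/mL

Regimen A: f = (1/2)^(59/32) ≈ 0.2786; Cmin,ss = (1787/92)·f/(1−f) ≈ 7.501 μg/mL.
Regimen B: f = (1/2)^(37/32) ≈ 0.4487; Cmin,ss = (1370/92)·f/(1−f) ≈ 12.120 μg/mL.
Difference ≈ 7.501 − 12.120 ≈ -4.619 μg/mL.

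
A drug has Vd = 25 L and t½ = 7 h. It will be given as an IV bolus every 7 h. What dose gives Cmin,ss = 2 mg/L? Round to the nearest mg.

τ/t½ = 7/7 ≈ 1, so f = (1/2)^(7/7) ≈ 0.500000.
Cmin,ss = (D/Vd)·f/(1−f), so D = Cmin,ss·Vd·(1−f)/f.
D = 2 × 25 × (1−f)/f ≈ 2 × 25 × 1.00000 ≈ 50.00 mg.

50 mg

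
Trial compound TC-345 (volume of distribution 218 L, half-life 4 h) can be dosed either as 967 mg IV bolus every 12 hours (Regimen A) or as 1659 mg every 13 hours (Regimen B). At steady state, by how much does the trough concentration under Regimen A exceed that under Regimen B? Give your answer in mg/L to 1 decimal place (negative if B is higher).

Regimen A: f = (1/2)^(12/4) ≈ 0.1250; Cmin,ss = (967/218)·f/(1−f) ≈ 0.634 mg/L.
Regimen B: f = (1/2)^(13/4) ≈ 0.1051; Cmin,ss = (1659/218)·f/(1−f) ≈ 0.894 mg/L.
Difference ≈ 0.634 − 0.894 ≈ -0.260 mg/L.

-0.3 mg/L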